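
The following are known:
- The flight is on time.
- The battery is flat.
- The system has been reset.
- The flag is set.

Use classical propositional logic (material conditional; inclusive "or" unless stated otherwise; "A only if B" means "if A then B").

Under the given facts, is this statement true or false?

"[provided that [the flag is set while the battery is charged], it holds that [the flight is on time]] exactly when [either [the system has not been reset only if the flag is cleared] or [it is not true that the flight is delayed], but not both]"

False

Let K = "the flag is set" (T), R = "the battery is charged" (F), G = "the flight is delayed" (F), Q = "the system has been reset" (T).
In symbols: ((K ∧ R) → ¬G) ↔ ((¬Q → ¬K) ⊕ ¬G)

K ∧ R = T ∧ F = F
¬G = ¬F = T
(K ∧ R) → ¬G = F → T = T
¬Q = ¬T = F
¬K = ¬T = F
¬Q → ¬K = F → F = T
¬G = ¬F = T
(¬Q → ¬K) ⊕ ¬G = T ⊕ T = F
((K ∧ R) → ¬G) ↔ ((¬Q → ¬K) ⊕ ¬G) = T ↔ F = F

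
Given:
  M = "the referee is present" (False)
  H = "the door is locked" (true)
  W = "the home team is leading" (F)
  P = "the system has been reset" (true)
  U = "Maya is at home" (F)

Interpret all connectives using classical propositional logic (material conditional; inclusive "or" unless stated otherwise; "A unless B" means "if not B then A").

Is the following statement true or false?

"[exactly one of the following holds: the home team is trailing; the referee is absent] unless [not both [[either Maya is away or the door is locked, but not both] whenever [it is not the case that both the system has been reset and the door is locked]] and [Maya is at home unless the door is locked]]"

This is (not W xor not M) or (((P nand H) -> (not U xor H)) nand (U or H)).

not W = not False = True
not M = not False = True
not W xor not M = True xor True = False
P nand H = True nand True = False
not U = not False = True
not U xor H = True xor True = False
(P nand H) -> (not U xor H) = False -> False = True
U or H = False or True = True
((P nand H) -> (not U xor H)) nand (U or H) = True nand True = False
(not W xor not M) or (((P nand H) -> (not U xor H)) nand (U or H)) = False or False = False

False.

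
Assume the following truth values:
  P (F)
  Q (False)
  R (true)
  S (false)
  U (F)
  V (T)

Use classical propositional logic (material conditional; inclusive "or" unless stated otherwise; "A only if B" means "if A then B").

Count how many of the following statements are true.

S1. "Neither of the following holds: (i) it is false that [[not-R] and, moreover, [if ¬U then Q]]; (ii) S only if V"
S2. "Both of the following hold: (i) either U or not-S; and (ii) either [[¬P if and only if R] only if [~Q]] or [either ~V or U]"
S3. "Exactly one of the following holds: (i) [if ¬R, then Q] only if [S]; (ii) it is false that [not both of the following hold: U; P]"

1

S1: In symbols: ~(~R & (~U -> Q)) nor (S -> V)

~R = ~T = F
~U = ~F = T
~U -> Q = T -> F = F
~R & (~U -> Q) = F & F = F
~(~R & (~U -> Q)) = ~F = T
S -> V = F -> T = T
~(~R & (~U -> Q)) nor (S -> V) = T nor T = F
Hence S1 is false.

S2: Parsed as (U | ~S) & (((~P <-> R) -> ~Q) | (~V | U))

~S = ~F = T
U | ~S = F | T = T
~P = ~F = T
~P <-> R = T <-> T = T
~Q = ~F = T
(~P <-> R) -> ~Q = T -> T = T
~V = ~T = F
~V | U = F | F = F
((~P <-> R) -> ~Q) | (~V | U) = T | F = T
(U | ~S) & (((~P <-> R) -> ~Q) | (~V | U)) = T & T = T
So S2 is true.

S3: In symbols: ((~R -> Q) -> S) xor ~(U nand P)

~R = ~T = F
~R -> Q = F -> F = T
(~R -> Q) -> S = T -> F = F
U nand P = F nand F = T
~(U nand P) = ~T = F
((~R -> Q) -> S) xor ~(U nand P) = F xor F = F
So S3 is false.

Count: 1.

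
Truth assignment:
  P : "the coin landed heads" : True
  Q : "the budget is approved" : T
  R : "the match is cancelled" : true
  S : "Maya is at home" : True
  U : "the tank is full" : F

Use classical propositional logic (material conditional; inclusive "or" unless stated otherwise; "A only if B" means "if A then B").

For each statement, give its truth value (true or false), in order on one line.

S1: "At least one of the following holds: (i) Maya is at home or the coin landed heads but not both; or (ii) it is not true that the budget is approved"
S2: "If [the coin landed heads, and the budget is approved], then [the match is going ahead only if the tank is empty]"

S1 False; S2 True

S1: Formalization: (S xor P) | ~Q

S xor P = T xor T = F
~Q = ~T = F
(S xor P) | ~Q = F | F = F
Thus S1 is false.

S2: Parsed as (P & Q) -> (~R -> ~U)

P & Q = T & T = T
~R = ~T = F
~U = ~F = T
~R -> ~U = F -> T = T
(P & Q) -> (~R -> ~U) = T -> T = T
Thus S2 is true.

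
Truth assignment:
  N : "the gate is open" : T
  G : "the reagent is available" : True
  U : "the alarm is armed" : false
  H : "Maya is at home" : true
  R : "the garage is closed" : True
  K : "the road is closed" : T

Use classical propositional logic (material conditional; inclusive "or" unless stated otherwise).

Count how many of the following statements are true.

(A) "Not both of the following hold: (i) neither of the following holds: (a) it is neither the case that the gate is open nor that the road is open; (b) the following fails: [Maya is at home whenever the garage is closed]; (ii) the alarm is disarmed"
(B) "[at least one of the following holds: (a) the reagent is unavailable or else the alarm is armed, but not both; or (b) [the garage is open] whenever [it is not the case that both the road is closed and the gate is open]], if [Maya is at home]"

(A): Parsed as ((N ↓ ¬K) ↓ ¬(R → H)) ↑ ¬U

¬K = ¬T = F
N ↓ ¬K = T ↓ F = F
R → H = T → T = T
¬(R → H) = ¬T = F
(N ↓ ¬K) ↓ ¬(R → H) = F ↓ F = T
¬U = ¬F = T
((N ↓ ¬K) ↓ ¬(R → H)) ↑ ¬U = T ↑ T = F
Hence (A) is false.

(B): In symbols: H → ((¬G ⊕ U) ∨ ((K ↑ N) → ¬R))

¬G = ¬T = F
¬G ⊕ U = F ⊕ F = F
K ↑ N = T ↑ T = F
¬R = ¬T = F
(K ↑ N) → ¬R = F → F = T
(¬G ⊕ U) ∨ ((K ↑ N) → ¬R) = F ∨ T = T
H → ((¬G ⊕ U) ∨ ((K ↑ N) → ¬R)) = T → T = T
Hence (B) is true.

Count: 1.

1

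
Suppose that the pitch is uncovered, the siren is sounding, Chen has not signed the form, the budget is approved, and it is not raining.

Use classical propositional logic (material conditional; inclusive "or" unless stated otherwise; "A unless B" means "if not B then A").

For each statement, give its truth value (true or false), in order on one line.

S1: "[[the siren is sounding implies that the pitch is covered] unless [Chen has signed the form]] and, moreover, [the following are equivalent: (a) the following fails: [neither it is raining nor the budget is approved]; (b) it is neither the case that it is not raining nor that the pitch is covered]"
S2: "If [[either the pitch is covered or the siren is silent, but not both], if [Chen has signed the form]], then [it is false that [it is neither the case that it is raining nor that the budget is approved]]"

Let V = "the siren is sounding" (T), D = "the pitch is covered" (F), R = "Chen has signed the form" (F), G = "it is raining" (F), H = "the budget is approved" (T).

S1: Parsed as ((V → D) ∨ R) ∧ (¬(G ↓ H) ↔ (¬G ↓ D))

V → D = T → F = F
(V → D) ∨ R = F ∨ F = F
G ↓ H = F ↓ T = F
¬(G ↓ H) = ¬F = T
¬G = ¬F = T
¬G ↓ D = T ↓ F = F
¬(G ↓ H) ↔ (¬G ↓ D) = T ↔ F = F
((V → D) ∨ R) ∧ (¬(G ↓ H) ↔ (¬G ↓ D)) = F ∧ F = F
Hence S1 is false.

S2: Parsed as (R → (D ⊕ ¬V)) → ¬(G ↓ H)

¬V = ¬T = F
D ⊕ ¬V = F ⊕ F = F
R → (D ⊕ ¬V) = F → F = T
G ↓ H = F ↓ T = F
¬(G ↓ H) = ¬F = T
(R → (D ⊕ ¬V)) → ¬(G ↓ H) = T → T = T
Thus S2 is true.

S1 false; S2 true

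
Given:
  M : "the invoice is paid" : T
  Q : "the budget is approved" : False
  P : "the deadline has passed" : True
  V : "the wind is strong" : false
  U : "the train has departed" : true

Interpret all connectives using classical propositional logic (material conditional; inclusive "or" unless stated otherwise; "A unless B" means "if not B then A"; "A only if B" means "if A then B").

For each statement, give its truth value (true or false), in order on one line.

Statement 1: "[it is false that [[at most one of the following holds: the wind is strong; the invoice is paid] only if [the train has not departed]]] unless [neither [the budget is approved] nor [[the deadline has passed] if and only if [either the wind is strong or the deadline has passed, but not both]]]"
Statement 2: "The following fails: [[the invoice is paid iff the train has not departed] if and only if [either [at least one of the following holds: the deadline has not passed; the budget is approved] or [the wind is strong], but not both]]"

Statement 1: In symbols: ¬((V ↑ M) → ¬U) ∨ (Q ↓ (P ↔ (V ⊕ P)))

V ↑ M = F ↑ T = T
¬U = ¬T = F
(V ↑ M) → ¬U = T → F = F
¬((V ↑ M) → ¬U) = ¬F = T
V ⊕ P = F ⊕ T = T
P ↔ (V ⊕ P) = T ↔ T = T
Q ↓ (P ↔ (V ⊕ P)) = F ↓ T = F
¬((V ↑ M) → ¬U) ∨ (Q ↓ (P ↔ (V ⊕ P))) = T ∨ F = T
Thus Statement 1 is true.

Statement 2: In symbols: ¬((M ↔ ¬U) ↔ ((¬P ∨ Q) ⊕ V))

¬U = ¬T = F
M ↔ ¬U = T ↔ F = F
¬P = ¬T = F
¬P ∨ Q = F ∨ F = F
(¬P ∨ Q) ⊕ V = F ⊕ F = F
(M ↔ ¬U) ↔ ((¬P ∨ Q) ⊕ V) = F ↔ F = T
¬((M ↔ ¬U) ↔ ((¬P ∨ Q) ⊕ V)) = ¬T = F
Hence Statement 2 is false.

Statement 1 T; Statement 2 F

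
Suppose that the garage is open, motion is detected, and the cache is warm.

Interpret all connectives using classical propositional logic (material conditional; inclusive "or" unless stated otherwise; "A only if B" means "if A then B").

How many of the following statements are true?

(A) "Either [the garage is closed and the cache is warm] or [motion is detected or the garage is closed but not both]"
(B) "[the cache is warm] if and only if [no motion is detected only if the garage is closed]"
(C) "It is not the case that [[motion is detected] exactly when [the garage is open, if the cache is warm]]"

2

Let S = "the garage is closed" (False), R = "the cache is warm" (True), G = "motion is detected" (True).

(A): In symbols: (S and R) or (G xor S)

S and R = False and True = False
G xor S = True xor False = True
(S and R) or (G xor S) = False or True = True
Thus (A) is true.

(B): Formalization: R iff (not G -> S)

not G = not True = False
not G -> S = False -> False = True
R iff (not G -> S) = True iff True = True
Hence (B) is true.

(C): In symbols: not (G iff (R -> not S))

not S = not False = True
R -> not S = True -> True = True
G iff (R -> not S) = True iff True = True
not (G iff (R -> not S)) = not True = False
Thus (C) is false.

True statements: 2.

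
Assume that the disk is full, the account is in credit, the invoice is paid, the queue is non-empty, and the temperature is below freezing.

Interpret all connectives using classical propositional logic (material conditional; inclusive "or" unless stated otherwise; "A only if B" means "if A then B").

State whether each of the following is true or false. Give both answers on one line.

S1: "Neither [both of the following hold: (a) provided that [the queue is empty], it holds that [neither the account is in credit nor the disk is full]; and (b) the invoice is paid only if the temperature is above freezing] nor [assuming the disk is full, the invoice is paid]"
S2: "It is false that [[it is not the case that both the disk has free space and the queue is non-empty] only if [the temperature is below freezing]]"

Let Q = "the queue is empty" (F), W = "the account is overdrawn" (F), V = "the disk is full" (T), H = "the invoice is paid" (T), U = "the temperature is below freezing" (T).

S1: Parsed as ((Q -> (~W nor V)) & (H -> ~U)) nor (V -> H)

~W = ~F = T
~W nor V = T nor T = F
Q -> (~W nor V) = F -> F = T
~U = ~T = F
H -> ~U = T -> F = F
(Q -> (~W nor V)) & (H -> ~U) = T & F = F
V -> H = T -> T = T
((Q -> (~W nor V)) & (H -> ~U)) nor (V -> H) = F nor T = F
Thus S1 is false.

S2: In symbols: ~((~V nand ~Q) -> U)

~V = ~T = F
~Q = ~F = T
~V nand ~Q = F nand T = T
(~V nand ~Q) -> U = T -> T = T
~((~V nand ~Q) -> U) = ~T = F
Hence S2 is false.

S1 F; S2 F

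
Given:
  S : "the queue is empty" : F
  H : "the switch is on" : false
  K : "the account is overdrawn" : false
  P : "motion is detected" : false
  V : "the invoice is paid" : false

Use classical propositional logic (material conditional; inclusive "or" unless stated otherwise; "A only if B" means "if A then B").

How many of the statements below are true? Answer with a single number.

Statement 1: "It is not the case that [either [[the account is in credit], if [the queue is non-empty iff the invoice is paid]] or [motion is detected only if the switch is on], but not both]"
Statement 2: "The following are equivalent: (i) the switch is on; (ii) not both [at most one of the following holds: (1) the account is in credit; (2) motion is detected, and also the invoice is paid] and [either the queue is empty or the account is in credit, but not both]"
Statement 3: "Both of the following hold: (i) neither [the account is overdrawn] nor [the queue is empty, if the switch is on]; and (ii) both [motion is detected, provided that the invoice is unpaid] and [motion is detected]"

Statement 1: Parsed as ¬(((¬S ↔ V) → ¬K) ⊕ (P → H))

¬S = ¬F = T
¬S ↔ V = T ↔ F = F
¬K = ¬F = T
(¬S ↔ V) → ¬K = F → T = T
P → H = F → F = T
((¬S ↔ V) → ¬K) ⊕ (P → H) = T ⊕ T = F
¬(((¬S ↔ V) → ¬K) ⊕ (P → H)) = ¬F = T
So Statement 1 is true.

Statement 2: In symbols: H ↔ ((¬K ↑ (P ∧ V)) ↑ (S ⊕ ¬K))

¬K = ¬F = T
P ∧ V = F ∧ F = F
¬K ↑ (P ∧ V) = T ↑ F = T
¬K = ¬F = T
S ⊕ ¬K = F ⊕ T = T
(¬K ↑ (P ∧ V)) ↑ (S ⊕ ¬K) = T ↑ T = F
H ↔ ((¬K ↑ (P ∧ V)) ↑ (S ⊕ ¬K)) = F ↔ F = T
So Statement 2 is true.

Statement 3: In symbols: (K ↓ (H → S)) ∧ ((¬V → P) ∧ P)

H → S = F → F = T
K ↓ (H → S) = F ↓ T = F
¬V = ¬F = T
¬V → P = T → F = F
(¬V → P) ∧ P = F ∧ F = F
(K ↓ (H → S)) ∧ ((¬V → P) ∧ P) = F ∧ F = F
Thus Statement 3 is false.

True statements: 2.

2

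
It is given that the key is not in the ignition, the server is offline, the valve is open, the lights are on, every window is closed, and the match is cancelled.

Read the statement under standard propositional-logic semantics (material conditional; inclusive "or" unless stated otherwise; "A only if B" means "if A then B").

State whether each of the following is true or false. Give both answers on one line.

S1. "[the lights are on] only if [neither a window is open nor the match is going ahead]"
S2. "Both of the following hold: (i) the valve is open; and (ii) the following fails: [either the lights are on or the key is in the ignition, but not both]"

S1 true, S2 false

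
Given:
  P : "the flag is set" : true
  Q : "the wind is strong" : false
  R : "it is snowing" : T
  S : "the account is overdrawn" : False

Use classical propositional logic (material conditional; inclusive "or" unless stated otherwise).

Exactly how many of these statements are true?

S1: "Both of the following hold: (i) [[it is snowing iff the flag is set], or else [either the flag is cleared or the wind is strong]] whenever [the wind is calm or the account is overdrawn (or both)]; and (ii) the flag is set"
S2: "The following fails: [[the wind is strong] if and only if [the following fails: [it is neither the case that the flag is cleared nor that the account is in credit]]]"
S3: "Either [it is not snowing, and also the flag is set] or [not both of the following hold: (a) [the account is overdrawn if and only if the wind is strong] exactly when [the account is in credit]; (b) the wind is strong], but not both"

3

S1: In symbols: ((¬Q ∨ S) → ((R ↔ P) ∨ (¬P ∨ Q))) ∧ P

¬Q = ¬F = T
¬Q ∨ S = T ∨ F = T
R ↔ P = T ↔ T = T
¬P = ¬T = F
¬P ∨ Q = F ∨ F = F
(R ↔ P) ∨ (¬P ∨ Q) = T ∨ F = T
(¬Q ∨ S) → ((R ↔ P) ∨ (¬P ∨ Q)) = T → T = T
((¬Q ∨ S) → ((R ↔ P) ∨ (¬P ∨ Q))) ∧ P = T ∧ T = T
So S1 is true.

S2: This is ¬(Q ↔ ¬(¬P ↓ ¬S)).

¬P = ¬T = F
¬S = ¬F = T
¬P ↓ ¬S = F ↓ T = F
¬(¬P ↓ ¬S) = ¬F = T
Q ↔ ¬(¬P ↓ ¬S) = F ↔ T = F
¬(Q ↔ ¬(¬P ↓ ¬S)) = ¬F = T
So S2 is true.

S3: In symbols: (¬R ∧ P) ⊕ (((S ↔ Q) ↔ ¬S) ↑ Q)

¬R = ¬T = F
¬R ∧ P = F ∧ T = F
S ↔ Q = F ↔ F = T
¬S = ¬F = T
(S ↔ Q) ↔ ¬S = T ↔ T = T
((S ↔ Q) ↔ ¬S) ↑ Q = T ↑ F = T
(¬R ∧ P) ⊕ (((S ↔ Q) ↔ ¬S) ↑ Q) = F ⊕ T = T
Hence S3 is true.

True statements: 3 (S1, S2, S3).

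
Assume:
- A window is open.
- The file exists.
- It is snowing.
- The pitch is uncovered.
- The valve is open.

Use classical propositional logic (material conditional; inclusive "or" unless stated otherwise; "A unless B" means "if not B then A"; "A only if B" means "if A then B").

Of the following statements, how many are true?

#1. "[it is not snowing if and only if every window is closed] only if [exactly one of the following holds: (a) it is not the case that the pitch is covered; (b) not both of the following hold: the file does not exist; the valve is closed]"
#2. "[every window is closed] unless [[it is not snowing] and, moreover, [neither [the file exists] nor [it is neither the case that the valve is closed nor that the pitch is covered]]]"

Let P = "it is snowing" (T), Q = "a window is open" (T), G = "the pitch is covered" (F), S = "the file exists" (T), L = "the valve is open" (T).

#1: This is (~P <-> ~Q) -> (~G xor (~S nand ~L)).

~P = ~T = F
~Q = ~T = F
~P <-> ~Q = F <-> F = T
~G = ~F = T
~S = ~T = F
~L = ~T = F
~S nand ~L = F nand F = T
~G xor (~S nand ~L) = T xor T = F
(~P <-> ~Q) -> (~G xor (~S nand ~L)) = T -> F = F
So #1 is false.

#2: Parsed as ~Q | (~P & (S nor (~L nor G)))

~Q = ~T = F
~P = ~T = F
~L = ~T = F
~L nor G = F nor F = T
S nor (~L nor G) = T nor T = F
~P & (S nor (~L nor G)) = F & F = F
~Q | (~P & (S nor (~L nor G))) = F | F = F
Hence #2 is false.

True statements: 0 (none).

0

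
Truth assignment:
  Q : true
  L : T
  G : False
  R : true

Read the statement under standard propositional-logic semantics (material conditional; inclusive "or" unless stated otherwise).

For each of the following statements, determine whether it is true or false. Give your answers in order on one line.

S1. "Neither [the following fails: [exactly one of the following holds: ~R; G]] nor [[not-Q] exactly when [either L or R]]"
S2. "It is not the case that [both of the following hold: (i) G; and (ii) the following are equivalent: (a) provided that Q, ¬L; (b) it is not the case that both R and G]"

S1: Parsed as not (not R xor G) nor (not Q iff (L or R))

not R = not True = False
not R xor G = False xor False = False
not (not R xor G) = not False = True
not Q = not True = False
L or R = True or True = True
not Q iff (L or R) = False iff True = False
not (not R xor G) nor (not Q iff (L or R)) = True nor False = False
Hence S1 is false.

S2: Formalization: not (G and ((Q -> not L) iff (R nand G)))

not L = not True = False
Q -> not L = True -> False = False
R nand G = True nand False = True
(Q -> not L) iff (R nand G) = False iff True = False
G and ((Q -> not L) iff (R nand G)) = False and False = False
not (G and ((Q -> not L) iff (R nand G))) = not False = True
So S2 is true.

S1 False / S2 True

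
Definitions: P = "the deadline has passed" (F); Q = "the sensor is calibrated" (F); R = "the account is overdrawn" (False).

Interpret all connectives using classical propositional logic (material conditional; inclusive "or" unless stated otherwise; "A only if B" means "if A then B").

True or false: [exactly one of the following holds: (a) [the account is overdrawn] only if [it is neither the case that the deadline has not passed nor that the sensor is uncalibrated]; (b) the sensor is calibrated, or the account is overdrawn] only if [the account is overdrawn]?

False

In symbols: ((R → (¬P ↓ ¬Q)) ⊕ (Q ∨ R)) → R

¬P = ¬F = T
¬Q = ¬F = T
¬P ↓ ¬Q = T ↓ T = F
R → (¬P ↓ ¬Q) = F → F = T
Q ∨ R = F ∨ F = F
(R → (¬P ↓ ¬Q)) ⊕ (Q ∨ R) = T ⊕ F = T
((R → (¬P ↓ ¬Q)) ⊕ (Q ∨ R)) → R = T → F = F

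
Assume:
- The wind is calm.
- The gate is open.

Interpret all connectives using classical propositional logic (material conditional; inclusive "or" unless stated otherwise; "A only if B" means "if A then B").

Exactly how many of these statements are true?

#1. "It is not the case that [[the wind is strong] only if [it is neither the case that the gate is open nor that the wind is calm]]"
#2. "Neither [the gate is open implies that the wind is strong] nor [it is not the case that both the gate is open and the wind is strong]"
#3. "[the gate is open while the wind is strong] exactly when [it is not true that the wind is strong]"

0

Let N = "the wind is strong" (F), R = "the gate is open" (T).

#1: This is ¬(N → (R ↓ ¬N)).

¬N = ¬F = T
R ↓ ¬N = T ↓ T = F
N → (R ↓ ¬N) = F → F = T
¬(N → (R ↓ ¬N)) = ¬T = F
Thus #1 is false.

#2: Parsed as (R → N) ↓ (R ↑ N)

R → N = T → F = F
R ↑ N = T ↑ F = T
(R → N) ↓ (R ↑ N) = F ↓ T = F
So #2 is false.

#3: Parsed as (R ∧ N) ↔ ¬N

R ∧ N = T ∧ F = F
¬N = ¬F = T
(R ∧ N) ↔ ¬N = F ↔ T = F
Hence #3 is false.

True statements: 0 (none).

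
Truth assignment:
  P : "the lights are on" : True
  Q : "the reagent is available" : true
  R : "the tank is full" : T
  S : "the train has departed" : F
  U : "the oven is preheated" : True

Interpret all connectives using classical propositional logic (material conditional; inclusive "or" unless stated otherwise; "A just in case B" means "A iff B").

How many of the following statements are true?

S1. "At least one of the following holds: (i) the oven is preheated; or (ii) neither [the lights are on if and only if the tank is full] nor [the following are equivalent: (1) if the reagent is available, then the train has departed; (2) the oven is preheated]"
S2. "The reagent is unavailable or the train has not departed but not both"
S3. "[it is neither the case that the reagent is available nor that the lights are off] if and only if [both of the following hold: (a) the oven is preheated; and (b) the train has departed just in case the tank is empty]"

2

S1: In symbols: U or ((P iff R) nor ((Q -> S) iff U))

P iff R = True iff True = True
Q -> S = True -> False = False
(Q -> S) iff U = False iff True = False
(P iff R) nor ((Q -> S) iff U) = True nor False = False
U or ((P iff R) nor ((Q -> S) iff U)) = True or False = True
Thus S1 is true.

S2: Formalization: not Q xor not S

not Q = not True = False
not S = not False = True
not Q xor not S = False xor True = True
So S2 is true.

S3: Formalization: (Q nor not P) iff (U and (S iff not R))

not P = not True = False
Q nor not P = True nor False = False
not R = not True = False
S iff not R = False iff False = True
U and (S iff not R) = True and True = True
(Q nor not P) iff (U and (S iff not R)) = False iff True = False
So S3 is false.

2 of the 3 statements are true (S1, S2).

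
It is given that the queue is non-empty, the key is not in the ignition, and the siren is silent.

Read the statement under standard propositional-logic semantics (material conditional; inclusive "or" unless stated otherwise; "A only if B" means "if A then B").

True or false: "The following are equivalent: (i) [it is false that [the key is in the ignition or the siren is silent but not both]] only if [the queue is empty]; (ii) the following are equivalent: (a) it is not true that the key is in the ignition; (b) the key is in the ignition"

Let K = "the key is in the ignition" (F), H = "the siren is sounding" (F), M = "the queue is empty" (F).
Formalization: (~(K xor ~H) -> M) <-> (~K <-> K)

~H = ~F = T
K xor ~H = F xor T = T
~(K xor ~H) = ~T = F
~(K xor ~H) -> M = F -> F = T
~K = ~F = T
~K <-> K = T <-> F = F
(~(K xor ~H) -> M) <-> (~K <-> K) = T <-> F = F

False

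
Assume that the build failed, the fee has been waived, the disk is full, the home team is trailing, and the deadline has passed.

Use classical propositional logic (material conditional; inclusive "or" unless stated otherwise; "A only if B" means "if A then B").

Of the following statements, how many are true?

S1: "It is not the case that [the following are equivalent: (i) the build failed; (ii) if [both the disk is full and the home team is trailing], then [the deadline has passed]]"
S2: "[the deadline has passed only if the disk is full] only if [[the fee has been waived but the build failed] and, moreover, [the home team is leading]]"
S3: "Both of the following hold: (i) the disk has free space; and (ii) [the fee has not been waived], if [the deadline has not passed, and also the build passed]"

0

Let P = "the build passed" (F), R = "the disk is full" (T), S = "the home team is leading" (F), U = "the deadline has passed" (T), Q = "the fee has been waived" (T).

S1: Parsed as ~(~P <-> ((R & ~S) -> U))

~P = ~F = T
~S = ~F = T
R & ~S = T & T = T
(R & ~S) -> U = T -> T = T
~P <-> ((R & ~S) -> U) = T <-> T = T
~(~P <-> ((R & ~S) -> U)) = ~T = F
Thus S1 is false.

S2: Formalization: (U -> R) -> ((Q & ~P) & S)

U -> R = T -> T = T
~P = ~F = T
Q & ~P = T & T = T
(Q & ~P) & S = T & F = F
(U -> R) -> ((Q & ~P) & S) = T -> F = F
Thus S2 is false.

S3: Formalization: ~R & ((~U & P) -> ~Q)

~R = ~T = F
~U = ~T = F
~U & P = F & F = F
~Q = ~T = F
(~U & P) -> ~Q = F -> F = T
~R & ((~U & P) -> ~Q) = F & T = F
So S3 is false.

0 of the 3 statements are true (none).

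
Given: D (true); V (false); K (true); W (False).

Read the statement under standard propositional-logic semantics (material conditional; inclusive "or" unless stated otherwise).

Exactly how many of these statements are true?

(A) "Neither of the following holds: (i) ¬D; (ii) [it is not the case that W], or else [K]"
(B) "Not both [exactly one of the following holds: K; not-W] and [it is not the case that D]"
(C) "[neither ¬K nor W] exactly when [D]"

(A): This is ~D nor (~W | K).

~D = ~T = F
~W = ~F = T
~W | K = T | T = T
~D nor (~W | K) = F nor T = F
Thus (A) is false.

(B): Formalization: (K xor ~W) nand ~D

~W = ~F = T
K xor ~W = T xor T = F
~D = ~T = F
(K xor ~W) nand ~D = F nand F = T
Thus (B) is true.

(C): Parsed as (~K nor W) <-> D

~K = ~T = F
~K nor W = F nor F = T
(~K nor W) <-> D = T <-> T = T
Hence (C) is true.

2 of the 3 statements are true.

2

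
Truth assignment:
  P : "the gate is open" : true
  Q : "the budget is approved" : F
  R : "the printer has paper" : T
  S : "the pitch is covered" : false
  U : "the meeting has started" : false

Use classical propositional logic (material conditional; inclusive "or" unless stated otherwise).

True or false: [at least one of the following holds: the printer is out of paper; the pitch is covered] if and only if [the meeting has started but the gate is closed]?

True

In symbols: (not R or S) iff (U and not P)

not R = not True = False
not R or S = False or False = False
not P = not True = False
U and not P = False and False = False
(not R or S) iff (U and not P) = False iff False = True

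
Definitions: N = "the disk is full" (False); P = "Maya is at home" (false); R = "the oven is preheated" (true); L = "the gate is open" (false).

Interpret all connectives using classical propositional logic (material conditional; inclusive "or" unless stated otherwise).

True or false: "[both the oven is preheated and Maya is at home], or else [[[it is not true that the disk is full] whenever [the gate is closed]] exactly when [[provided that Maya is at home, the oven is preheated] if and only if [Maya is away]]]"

Values: R=T, P=F, L=F, N=F.
Formalization: (R ∧ P) ∨ ((¬L → ¬N) ↔ ((P → R) ↔ ¬P))

R ∧ P = T ∧ F = F
¬L = ¬F = T
¬N = ¬F = T
¬L → ¬N = T → T = T
P → R = F → T = T
¬P = ¬F = T
(P → R) ↔ ¬P = T ↔ T = T
(¬L → ¬N) ↔ ((P → R) ↔ ¬P) = T ↔ T = T
(R ∧ P) ∨ ((¬L → ¬N) ↔ ((P → R) ↔ ¬P)) = F ∨ T = T

True.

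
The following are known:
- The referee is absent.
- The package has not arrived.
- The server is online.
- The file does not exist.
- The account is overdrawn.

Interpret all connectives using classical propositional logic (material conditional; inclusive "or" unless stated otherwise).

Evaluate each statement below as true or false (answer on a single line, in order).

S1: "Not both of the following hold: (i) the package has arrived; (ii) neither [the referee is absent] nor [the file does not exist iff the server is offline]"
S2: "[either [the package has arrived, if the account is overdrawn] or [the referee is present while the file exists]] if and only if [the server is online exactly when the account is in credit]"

Let W = "the package has arrived" (False), D = "the referee is present" (False), P = "the file exists" (False), H = "the server is online" (True), N = "the account is overdrawn" (True).

S1: In symbols: W nand (not D nor (not P iff not H))

not D = not False = True
not P = not False = True
not H = not True = False
not P iff not H = True iff False = False
not D nor (not P iff not H) = True nor False = False
W nand (not D nor (not P iff not H)) = False nand False = True
So S1 is true.

S2: In symbols: ((N -> W) or (D and P)) iff (H iff not N)

N -> W = True -> False = False
D and P = False and False = False
(N -> W) or (D and P) = False or False = False
not N = not True = False
H iff not N = True iff False = False
((N -> W) or (D and P)) iff (H iff not N) = False iff False = True
So S2 is true.

S1 T / S2 T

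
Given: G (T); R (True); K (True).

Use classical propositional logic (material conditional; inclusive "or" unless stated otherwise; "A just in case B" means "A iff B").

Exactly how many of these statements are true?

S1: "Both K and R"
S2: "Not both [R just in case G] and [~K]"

S1: Formalization: K & R

K & R = T & T = T
So S1 is true.

S2: In symbols: (R <-> G) nand ~K

R <-> G = T <-> T = T
~K = ~T = F
(R <-> G) nand ~K = T nand F = T
So S2 is true.

2 of the 2 statements are true.

2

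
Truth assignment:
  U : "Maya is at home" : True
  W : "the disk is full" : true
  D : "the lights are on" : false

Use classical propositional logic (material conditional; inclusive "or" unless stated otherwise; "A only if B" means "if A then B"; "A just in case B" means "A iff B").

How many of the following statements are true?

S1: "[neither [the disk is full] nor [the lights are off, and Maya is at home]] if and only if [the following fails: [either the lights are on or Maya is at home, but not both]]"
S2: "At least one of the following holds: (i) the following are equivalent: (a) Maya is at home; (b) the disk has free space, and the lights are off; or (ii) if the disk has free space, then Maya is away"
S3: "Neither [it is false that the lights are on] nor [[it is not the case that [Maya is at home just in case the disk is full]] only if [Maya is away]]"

2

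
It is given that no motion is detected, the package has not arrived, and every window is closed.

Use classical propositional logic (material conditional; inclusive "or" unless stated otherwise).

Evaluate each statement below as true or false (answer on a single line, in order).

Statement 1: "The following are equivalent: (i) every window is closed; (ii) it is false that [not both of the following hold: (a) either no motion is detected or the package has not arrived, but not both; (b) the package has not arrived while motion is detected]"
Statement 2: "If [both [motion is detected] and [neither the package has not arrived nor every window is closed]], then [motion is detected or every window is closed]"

Let R = "a window is open" (F), P = "motion is detected" (F), Q = "the package has arrived" (F).

Statement 1: This is ~R <-> ~((~P xor ~Q) nand (~Q & P)).

~R = ~F = T
~P = ~F = T
~Q = ~F = T
~P xor ~Q = T xor T = F
~Q = ~F = T
~Q & P = T & F = F
(~P xor ~Q) nand (~Q & P) = F nand F = T
~((~P xor ~Q) nand (~Q & P)) = ~T = F
~R <-> ~((~P xor ~Q) nand (~Q & P)) = T <-> F = F
So Statement 1 is false.

Statement 2: Formalization: (P & (~Q nor ~R)) -> (P | ~R)

~Q = ~F = T
~R = ~F = T
~Q nor ~R = T nor T = F
P & (~Q nor ~R) = F & F = F
~R = ~F = T
P | ~R = F | T = T
(P & (~Q nor ~R)) -> (P | ~R) = F -> T = T
So Statement 2 is true.

Statement 1 F, Statement 2 T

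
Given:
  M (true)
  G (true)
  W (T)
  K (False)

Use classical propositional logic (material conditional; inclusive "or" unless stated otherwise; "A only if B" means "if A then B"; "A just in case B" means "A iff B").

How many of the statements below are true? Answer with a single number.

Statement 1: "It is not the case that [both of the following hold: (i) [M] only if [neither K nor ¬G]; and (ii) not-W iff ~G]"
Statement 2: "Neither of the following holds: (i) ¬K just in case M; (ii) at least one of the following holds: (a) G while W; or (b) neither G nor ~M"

Statement 1: Formalization: ~((M -> (K nor ~G)) & (~W <-> ~G))

~G = ~T = F
K nor ~G = F nor F = T
M -> (K nor ~G) = T -> T = T
~W = ~T = F
~G = ~T = F
~W <-> ~G = F <-> F = T
(M -> (K nor ~G)) & (~W <-> ~G) = T & T = T
~((M -> (K nor ~G)) & (~W <-> ~G)) = ~T = F
So Statement 1 is false.

Statement 2: Parsed as (~K <-> M) nor ((G & W) | (G nor ~M))

~K = ~F = T
~K <-> M = T <-> T = T
G & W = T & T = T
~M = ~T = F
G nor ~M = T nor F = F
(G & W) | (G nor ~M) = T | F = T
(~K <-> M) nor ((G & W) | (G nor ~M)) = T nor T = F
So Statement 2 is false.

Count: 0.

0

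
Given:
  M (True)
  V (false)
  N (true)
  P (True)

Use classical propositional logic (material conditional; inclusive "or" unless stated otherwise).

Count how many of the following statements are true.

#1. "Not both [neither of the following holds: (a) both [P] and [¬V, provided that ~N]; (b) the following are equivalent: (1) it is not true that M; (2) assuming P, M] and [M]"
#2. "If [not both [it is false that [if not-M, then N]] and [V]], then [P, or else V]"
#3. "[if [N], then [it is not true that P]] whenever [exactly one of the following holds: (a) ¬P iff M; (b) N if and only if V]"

3

#1: Formalization: ((P ∧ (¬N → ¬V)) ↓ (¬M ↔ (P → M))) ↑ M

¬N = ¬T = F
¬V = ¬F = T
¬N → ¬V = F → T = T
P ∧ (¬N → ¬V) = T ∧ T = T
¬M = ¬T = F
P → M = T → T = T
¬M ↔ (P → M) = F ↔ T = F
(P ∧ (¬N → ¬V)) ↓ (¬M ↔ (P → M)) = T ↓ F = F
((P ∧ (¬N → ¬V)) ↓ (¬M ↔ (P → M))) ↑ M = F ↑ T = T
So #1 is true.

#2: In symbols: (¬(¬M → N) ↑ V) → (P ∨ V)

¬M = ¬T = F
¬M → N = F → T = T
¬(¬M → N) = ¬T = F
¬(¬M → N) ↑ V = F ↑ F = T
P ∨ V = T ∨ F = T
(¬(¬M → N) ↑ V) → (P ∨ V) = T → T = T
Hence #2 is true.

#3: Formalization: ((¬P ↔ M) ⊕ (N ↔ V)) → (N → ¬P)

¬P = ¬T = F
¬P ↔ M = F ↔ T = F
N ↔ V = T ↔ F = F
(¬P ↔ M) ⊕ (N ↔ V) = F ⊕ F = F
¬P = ¬T = F
N → ¬P = T → F = F
((¬P ↔ M) ⊕ (N ↔ V)) → (N → ¬P) = F → F = T
So #3 is true.

True statements: 3 (#1, #2, #3).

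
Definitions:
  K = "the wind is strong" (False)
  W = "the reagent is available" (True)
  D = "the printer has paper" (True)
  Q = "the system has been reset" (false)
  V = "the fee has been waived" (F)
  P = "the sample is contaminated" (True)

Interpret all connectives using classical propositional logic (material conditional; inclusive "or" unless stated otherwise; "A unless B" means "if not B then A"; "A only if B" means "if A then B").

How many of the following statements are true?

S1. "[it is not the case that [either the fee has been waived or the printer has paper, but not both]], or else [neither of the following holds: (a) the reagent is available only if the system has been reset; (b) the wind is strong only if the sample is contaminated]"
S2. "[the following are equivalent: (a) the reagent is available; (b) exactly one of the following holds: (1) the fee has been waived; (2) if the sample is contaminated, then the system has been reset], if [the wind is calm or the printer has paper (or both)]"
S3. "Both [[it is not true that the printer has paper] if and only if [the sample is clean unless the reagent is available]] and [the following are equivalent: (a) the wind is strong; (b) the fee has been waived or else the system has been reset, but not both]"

S1: Formalization: not (V xor D) or ((W -> Q) nor (K -> P))

V xor D = False xor True = True
not (V xor D) = not True = False
W -> Q = True -> False = False
K -> P = False -> True = True
(W -> Q) nor (K -> P) = False nor True = False
not (V xor D) or ((W -> Q) nor (K -> P)) = False or False = False
Thus S1 is false.

S2: Parsed as (not K or D) -> (W iff (V xor (P -> Q)))

not K = not False = True
not K or D = True or True = True
P -> Q = True -> False = False
V xor (P -> Q) = False xor False = False
W iff (V xor (P -> Q)) = True iff False = False
(not K or D) -> (W iff (V xor (P -> Q))) = True -> False = False
So S2 is false.

S3: Formalization: (not D iff (not P or W)) and (K iff (V xor Q))

not D = not True = False
not P = not True = False
not P or W = False or True = True
not D iff (not P or W) = False iff True = False
V xor Q = False xor False = False
K iff (V xor Q) = False iff False = True
(not D iff (not P or W)) and (K iff (V xor Q)) = False and True = False
Hence S3 is false.

0 of the 3 statements are true (none).

0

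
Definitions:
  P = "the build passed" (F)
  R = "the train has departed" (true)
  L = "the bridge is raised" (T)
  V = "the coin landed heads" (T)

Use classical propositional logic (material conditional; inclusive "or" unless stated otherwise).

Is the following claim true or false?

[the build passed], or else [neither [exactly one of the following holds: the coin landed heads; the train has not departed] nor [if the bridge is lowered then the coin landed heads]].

In symbols: P | ((V xor ~R) nor (~L -> V))

~R = ~T = F
V xor ~R = T xor F = T
~L = ~T = F
~L -> V = F -> T = T
(V xor ~R) nor (~L -> V) = T nor T = F
P | ((V xor ~R) nor (~L -> V)) = F | F = F

False.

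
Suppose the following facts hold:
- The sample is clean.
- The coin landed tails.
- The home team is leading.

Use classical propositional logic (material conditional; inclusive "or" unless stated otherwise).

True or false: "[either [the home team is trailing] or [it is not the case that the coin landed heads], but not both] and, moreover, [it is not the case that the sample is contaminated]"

True.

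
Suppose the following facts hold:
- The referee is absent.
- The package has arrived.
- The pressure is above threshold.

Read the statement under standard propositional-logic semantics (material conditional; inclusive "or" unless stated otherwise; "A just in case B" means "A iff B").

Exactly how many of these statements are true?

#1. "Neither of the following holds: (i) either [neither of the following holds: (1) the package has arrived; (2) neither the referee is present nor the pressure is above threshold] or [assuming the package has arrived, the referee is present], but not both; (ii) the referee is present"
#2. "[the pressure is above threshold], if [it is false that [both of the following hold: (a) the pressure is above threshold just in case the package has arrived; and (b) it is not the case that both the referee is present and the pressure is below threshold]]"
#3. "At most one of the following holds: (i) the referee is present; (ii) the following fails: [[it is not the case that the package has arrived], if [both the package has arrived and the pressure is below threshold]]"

Let Q = "the package has arrived" (T), P = "the referee is present" (F), R = "the pressure is above threshold" (T).

#1: In symbols: ((Q nor (P nor R)) xor (Q -> P)) nor P

P nor R = F nor T = F
Q nor (P nor R) = T nor F = F
Q -> P = T -> F = F
(Q nor (P nor R)) xor (Q -> P) = F xor F = F
((Q nor (P nor R)) xor (Q -> P)) nor P = F nor F = T
Thus #1 is true.

#2: Formalization: ~((R <-> Q) & (P nand ~R)) -> R

R <-> Q = T <-> T = T
~R = ~T = F
P nand ~R = F nand F = T
(R <-> Q) & (P nand ~R) = T & T = T
~((R <-> Q) & (P nand ~R)) = ~T = F
~((R <-> Q) & (P nand ~R)) -> R = F -> T = T
Hence #2 is true.

#3: Parsed as P nand ~((Q & ~R) -> ~Q)

~R = ~T = F
Q & ~R = T & F = F
~Q = ~T = F
(Q & ~R) -> ~Q = F -> F = T
~((Q & ~R) -> ~Q) = ~T = F
P nand ~((Q & ~R) -> ~Q) = F nand F = T
Thus #3 is true.

3 of the 3 statements are true (#1, #2, #3).

3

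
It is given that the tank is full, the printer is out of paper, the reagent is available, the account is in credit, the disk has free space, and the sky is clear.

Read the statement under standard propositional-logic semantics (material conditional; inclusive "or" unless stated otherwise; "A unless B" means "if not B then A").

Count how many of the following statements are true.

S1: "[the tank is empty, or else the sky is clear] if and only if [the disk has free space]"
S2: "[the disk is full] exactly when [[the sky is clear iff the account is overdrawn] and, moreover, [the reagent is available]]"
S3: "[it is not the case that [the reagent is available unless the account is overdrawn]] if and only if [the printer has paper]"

Let W = "the tank is full" (True), M = "the sky is overcast" (False), U = "the disk is full" (False), P = "the account is overdrawn" (False), Q = "the reagent is available" (True), K = "the printer has paper" (False).

S1: Parsed as (not W or not M) iff not U

not W = not True = False
not M = not False = True
not W or not M = False or True = True
not U = not False = True
(not W or not M) iff not U = True iff True = True
So S1 is true.

S2: Parsed as U iff ((not M iff P) and Q)

not M = not False = True
not M iff P = True iff False = False
(not M iff P) and Q = False and True = False
U iff ((not M iff P) and Q) = False iff False = True
Thus S2 is true.

S3: In symbols: not (Q or P) iff K

Q or P = True or False = True
not (Q or P) = not True = False
not (Q or P) iff K = False iff False = True
Hence S3 is true.

3 of the 3 statements are true (S1, S2, S3).

3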